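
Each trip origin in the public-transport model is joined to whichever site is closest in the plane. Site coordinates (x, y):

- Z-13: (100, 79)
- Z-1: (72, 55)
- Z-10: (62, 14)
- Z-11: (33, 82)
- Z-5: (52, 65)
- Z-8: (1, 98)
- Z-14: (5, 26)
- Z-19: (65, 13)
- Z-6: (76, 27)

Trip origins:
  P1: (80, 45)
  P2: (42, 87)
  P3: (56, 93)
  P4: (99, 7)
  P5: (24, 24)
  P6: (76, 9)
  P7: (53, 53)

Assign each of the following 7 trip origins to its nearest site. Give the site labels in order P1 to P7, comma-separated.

Z-1, Z-11, Z-11, Z-6, Z-14, Z-19, Z-5

P1 → Z-1 (d²=164.00)
P2 → Z-11 (d²=106.00)
P3 → Z-11 (d²=650.00)
P4 → Z-6 (d²=929.00)
P5 → Z-14 (d²=365.00)
P6 → Z-19 (d²=137.00)
P7 → Z-5 (d²=145.00)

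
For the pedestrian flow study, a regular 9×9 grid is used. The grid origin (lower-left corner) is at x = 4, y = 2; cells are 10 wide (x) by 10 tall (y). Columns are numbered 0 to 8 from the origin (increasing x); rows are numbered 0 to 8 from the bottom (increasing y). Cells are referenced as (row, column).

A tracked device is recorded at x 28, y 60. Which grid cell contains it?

(5, 2)

Column index: ⌊(28 − 4) / 10⌋ = ⌊2.400⌋ = 2
Row offset from origin: ⌊(60 − 2) / 10⌋ = ⌊5.800⌋ = 5 → row 5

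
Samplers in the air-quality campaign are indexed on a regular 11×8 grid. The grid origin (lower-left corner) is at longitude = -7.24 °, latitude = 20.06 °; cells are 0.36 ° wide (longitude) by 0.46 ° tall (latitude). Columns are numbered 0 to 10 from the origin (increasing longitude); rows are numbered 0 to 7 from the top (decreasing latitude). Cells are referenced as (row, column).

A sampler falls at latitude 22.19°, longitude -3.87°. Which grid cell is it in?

(3, 9)

Column index: ⌊(-3.87 − -7.24) / 0.36⌋ = ⌊9.361⌋ = 9
Row offset from origin: ⌊(22.19 − 20.06) / 0.46⌋ = ⌊4.630⌋ = 4 → row 3 (counted from top)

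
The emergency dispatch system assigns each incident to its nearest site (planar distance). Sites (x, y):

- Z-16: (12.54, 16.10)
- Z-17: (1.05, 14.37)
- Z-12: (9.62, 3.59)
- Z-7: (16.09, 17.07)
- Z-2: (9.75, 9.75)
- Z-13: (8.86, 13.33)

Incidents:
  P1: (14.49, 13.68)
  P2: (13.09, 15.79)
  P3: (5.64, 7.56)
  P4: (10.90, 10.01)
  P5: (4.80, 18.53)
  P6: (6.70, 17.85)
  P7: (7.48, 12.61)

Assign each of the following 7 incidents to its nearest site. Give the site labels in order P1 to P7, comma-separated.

P1 → Z-16 (d²=9.66)
P2 → Z-16 (d²=0.40)
P3 → Z-2 (d²=21.69)
P4 → Z-2 (d²=1.39)
P5 → Z-17 (d²=31.37)
P6 → Z-13 (d²=25.10)
P7 → Z-13 (d²=2.42)

Z-16, Z-16, Z-2, Z-2, Z-17, Z-13, Z-13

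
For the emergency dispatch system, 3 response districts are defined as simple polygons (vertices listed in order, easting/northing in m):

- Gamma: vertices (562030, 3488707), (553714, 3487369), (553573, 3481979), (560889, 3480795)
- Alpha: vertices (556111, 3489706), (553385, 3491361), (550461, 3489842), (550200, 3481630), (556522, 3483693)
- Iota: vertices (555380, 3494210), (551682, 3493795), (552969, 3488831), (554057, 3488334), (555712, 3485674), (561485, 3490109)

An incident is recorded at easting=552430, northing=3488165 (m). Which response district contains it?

Alpha

Cast a ray rightward from (552430, 3488165). For each polygon, the edges (by vertex number in listed order) whose endpoints lie on opposite sides of northing = 3488165, where each meets that height, and whether that is right or left of the point:
Gamma: 1–2 at easting≈558661.3 (right), 4–1 at easting≈561951.8 (right) → 2 crossings.
Alpha: 3–4 at easting≈550407.7 (left), 5–1 at easting≈556216.3 (right) → 1 crossing.
Iota: 4–5 at easting≈554162.1 (right), 5–6 at easting≈558954.5 (right) → 2 crossings.
Only Alpha has an odd count, so the point is inside Alpha.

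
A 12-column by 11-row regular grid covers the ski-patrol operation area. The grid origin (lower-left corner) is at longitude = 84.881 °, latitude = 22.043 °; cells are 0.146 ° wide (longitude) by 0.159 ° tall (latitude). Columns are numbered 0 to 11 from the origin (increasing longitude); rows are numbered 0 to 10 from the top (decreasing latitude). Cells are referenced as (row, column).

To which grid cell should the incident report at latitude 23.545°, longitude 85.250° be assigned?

(1, 2)

Column index: ⌊(85.250 − 84.881) / 0.146⌋ = ⌊2.527⌋ = 2
Row offset from origin: ⌊(23.545 − 22.043) / 0.159⌋ = ⌊9.447⌋ = 9 → row 1 (counted from top)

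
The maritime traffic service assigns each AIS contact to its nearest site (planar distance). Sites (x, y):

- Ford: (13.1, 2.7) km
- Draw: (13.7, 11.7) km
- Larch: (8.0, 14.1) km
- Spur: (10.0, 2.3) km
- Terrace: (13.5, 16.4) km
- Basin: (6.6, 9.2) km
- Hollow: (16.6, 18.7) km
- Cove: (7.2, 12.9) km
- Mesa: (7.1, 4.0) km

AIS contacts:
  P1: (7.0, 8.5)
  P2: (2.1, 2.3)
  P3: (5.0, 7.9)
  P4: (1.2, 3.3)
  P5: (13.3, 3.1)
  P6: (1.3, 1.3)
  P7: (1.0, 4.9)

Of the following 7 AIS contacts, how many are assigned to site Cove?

0

P1 → Basin
P2 → Mesa
P3 → Basin
P4 → Mesa
P5 → Ford
P6 → Mesa
P7 → Mesa
0 of the 7 go to Cove.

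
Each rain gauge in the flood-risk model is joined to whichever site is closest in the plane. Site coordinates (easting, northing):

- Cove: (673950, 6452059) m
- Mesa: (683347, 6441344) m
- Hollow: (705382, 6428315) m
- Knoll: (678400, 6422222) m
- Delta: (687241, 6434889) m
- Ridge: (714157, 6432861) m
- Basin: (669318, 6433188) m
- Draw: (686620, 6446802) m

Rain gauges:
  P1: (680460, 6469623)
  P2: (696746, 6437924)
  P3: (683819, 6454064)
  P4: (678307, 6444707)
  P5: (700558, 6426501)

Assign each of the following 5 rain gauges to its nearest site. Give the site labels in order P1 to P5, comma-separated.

Cove, Delta, Draw, Mesa, Hollow

P1 → Cove (d²=350874196.00)
P2 → Delta (d²=99556250.00)
P3 → Draw (d²=60582245.00)
P4 → Mesa (d²=36711369.00)
P5 → Hollow (d²=26561572.00)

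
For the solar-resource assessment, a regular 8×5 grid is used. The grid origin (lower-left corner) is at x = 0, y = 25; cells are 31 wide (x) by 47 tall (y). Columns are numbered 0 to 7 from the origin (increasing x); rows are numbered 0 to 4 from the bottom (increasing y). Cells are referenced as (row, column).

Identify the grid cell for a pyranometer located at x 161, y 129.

(2, 5)

Column index: ⌊(161 − 0) / 31⌋ = ⌊5.194⌋ = 5
Row offset from origin: ⌊(129 − 25) / 47⌋ = ⌊2.213⌋ = 2 → row 2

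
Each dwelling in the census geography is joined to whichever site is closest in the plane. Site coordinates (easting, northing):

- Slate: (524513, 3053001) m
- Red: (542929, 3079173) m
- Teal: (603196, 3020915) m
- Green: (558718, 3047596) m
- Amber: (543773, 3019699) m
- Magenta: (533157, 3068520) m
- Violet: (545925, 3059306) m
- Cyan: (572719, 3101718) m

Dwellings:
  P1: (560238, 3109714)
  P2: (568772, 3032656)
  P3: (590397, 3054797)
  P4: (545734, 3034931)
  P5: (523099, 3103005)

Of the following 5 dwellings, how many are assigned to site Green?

P1 → Cyan
P2 → Green
P3 → Green
P4 → Amber
P5 → Red
2 of the 5 go to Green.

2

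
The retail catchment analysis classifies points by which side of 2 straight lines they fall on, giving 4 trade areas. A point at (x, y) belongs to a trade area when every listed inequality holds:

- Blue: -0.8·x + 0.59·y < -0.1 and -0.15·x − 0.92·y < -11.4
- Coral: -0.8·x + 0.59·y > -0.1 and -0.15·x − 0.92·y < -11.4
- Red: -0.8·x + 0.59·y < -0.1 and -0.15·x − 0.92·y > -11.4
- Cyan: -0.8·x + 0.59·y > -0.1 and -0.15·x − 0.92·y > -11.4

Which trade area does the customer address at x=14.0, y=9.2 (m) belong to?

-0.8·14.0 + 0.59·9.2 = -5.772, which is < -0.1
-0.15·14.0 − 0.92·9.2 = -10.564, which is > -11.4
This sign pattern matches Red.

Red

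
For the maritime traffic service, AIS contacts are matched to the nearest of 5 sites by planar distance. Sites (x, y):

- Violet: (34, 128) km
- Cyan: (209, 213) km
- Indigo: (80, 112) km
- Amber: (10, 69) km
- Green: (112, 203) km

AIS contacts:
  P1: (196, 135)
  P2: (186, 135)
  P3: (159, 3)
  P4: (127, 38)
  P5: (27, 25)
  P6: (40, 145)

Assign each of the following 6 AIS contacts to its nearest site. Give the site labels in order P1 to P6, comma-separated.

Cyan, Cyan, Indigo, Indigo, Amber, Violet

P1 → Cyan (d²=6253.00)
P2 → Cyan (d²=6613.00)
P3 → Indigo (d²=18122.00)
P4 → Indigo (d²=7685.00)
P5 → Amber (d²=2225.00)
P6 → Violet (d²=325.00)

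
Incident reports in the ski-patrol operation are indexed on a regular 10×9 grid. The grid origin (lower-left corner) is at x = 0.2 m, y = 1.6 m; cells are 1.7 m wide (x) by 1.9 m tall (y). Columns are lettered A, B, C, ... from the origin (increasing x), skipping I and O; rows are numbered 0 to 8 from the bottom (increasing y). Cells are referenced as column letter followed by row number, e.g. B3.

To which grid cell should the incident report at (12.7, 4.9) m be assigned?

H1

Column index: ⌊(12.7 − 0.2) / 1.7⌋ = ⌊7.353⌋ = 7 → column H
Row offset from origin: ⌊(4.9 − 1.6) / 1.9⌋ = ⌊1.737⌋ = 1 → row 1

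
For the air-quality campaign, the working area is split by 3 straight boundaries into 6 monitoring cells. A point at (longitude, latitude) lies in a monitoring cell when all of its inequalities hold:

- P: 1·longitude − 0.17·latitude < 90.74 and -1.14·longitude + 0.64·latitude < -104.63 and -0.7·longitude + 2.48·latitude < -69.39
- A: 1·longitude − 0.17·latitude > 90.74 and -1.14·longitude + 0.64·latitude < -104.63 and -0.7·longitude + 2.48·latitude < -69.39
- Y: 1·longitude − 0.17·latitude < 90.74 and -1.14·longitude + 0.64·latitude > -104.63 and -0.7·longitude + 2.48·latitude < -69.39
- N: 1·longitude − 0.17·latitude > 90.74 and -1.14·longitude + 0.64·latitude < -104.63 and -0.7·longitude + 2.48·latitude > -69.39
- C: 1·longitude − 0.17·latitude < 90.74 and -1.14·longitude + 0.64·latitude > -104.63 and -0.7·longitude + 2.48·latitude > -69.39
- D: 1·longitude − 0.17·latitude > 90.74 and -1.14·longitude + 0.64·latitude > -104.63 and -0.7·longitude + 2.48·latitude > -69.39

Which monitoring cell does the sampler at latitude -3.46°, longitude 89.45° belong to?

Y

1·89.45 − 0.17·-3.46 = 90.038, which is < 90.74
-1.14·89.45 + 0.64·-3.46 = -104.187, which is > -104.63
-0.7·89.45 + 2.48·-3.46 = -71.196, which is < -69.39
This sign pattern matches Y.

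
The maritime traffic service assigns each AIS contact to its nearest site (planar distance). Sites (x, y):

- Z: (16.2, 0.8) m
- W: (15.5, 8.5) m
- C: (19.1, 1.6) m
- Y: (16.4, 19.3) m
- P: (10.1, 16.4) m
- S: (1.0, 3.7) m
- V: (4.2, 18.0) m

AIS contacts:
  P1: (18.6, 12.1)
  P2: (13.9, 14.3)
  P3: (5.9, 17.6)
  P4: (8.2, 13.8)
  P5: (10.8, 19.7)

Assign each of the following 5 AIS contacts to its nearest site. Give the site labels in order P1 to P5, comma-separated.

W, P, V, P, P

P1 → W (d²=22.57)
P2 → P (d²=18.85)
P3 → V (d²=3.05)
P4 → P (d²=10.37)
P5 → P (d²=11.38)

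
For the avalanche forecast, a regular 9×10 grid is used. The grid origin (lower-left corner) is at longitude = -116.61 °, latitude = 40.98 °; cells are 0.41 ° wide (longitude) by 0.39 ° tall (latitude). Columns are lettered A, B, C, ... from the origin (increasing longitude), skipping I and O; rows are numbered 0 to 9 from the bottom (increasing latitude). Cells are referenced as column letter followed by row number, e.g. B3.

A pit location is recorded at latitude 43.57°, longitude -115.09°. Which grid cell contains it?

D6

Column index: ⌊(-115.09 − -116.61) / 0.41⌋ = ⌊3.707⌋ = 3 → column D
Row offset from origin: ⌊(43.57 − 40.98) / 0.39⌋ = ⌊6.641⌋ = 6 → row 6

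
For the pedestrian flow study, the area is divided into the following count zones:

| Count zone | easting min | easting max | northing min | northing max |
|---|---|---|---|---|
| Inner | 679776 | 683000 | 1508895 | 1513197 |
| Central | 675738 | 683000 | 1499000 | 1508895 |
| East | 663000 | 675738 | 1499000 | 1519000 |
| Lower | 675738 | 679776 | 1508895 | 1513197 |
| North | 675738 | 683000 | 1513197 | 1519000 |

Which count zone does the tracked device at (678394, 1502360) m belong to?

The point has easting = 678394 and northing = 1502360.
Only Central satisfies 675738 ≤ easting ≤ 683000 and 1499000 ≤ northing ≤ 1508895.

Central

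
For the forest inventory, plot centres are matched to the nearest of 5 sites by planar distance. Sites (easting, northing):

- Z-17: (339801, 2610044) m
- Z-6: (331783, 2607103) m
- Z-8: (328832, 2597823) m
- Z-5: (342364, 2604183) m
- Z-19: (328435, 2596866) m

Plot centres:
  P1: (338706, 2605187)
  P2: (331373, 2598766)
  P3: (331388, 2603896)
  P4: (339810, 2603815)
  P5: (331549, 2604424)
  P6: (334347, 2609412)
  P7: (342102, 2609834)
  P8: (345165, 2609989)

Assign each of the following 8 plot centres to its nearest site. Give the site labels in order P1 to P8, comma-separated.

P1 → Z-5 (d²=14388980.00)
P2 → Z-8 (d²=7345930.00)
P3 → Z-6 (d²=10440874.00)
P4 → Z-5 (d²=6658340.00)
P5 → Z-6 (d²=7231797.00)
P6 → Z-6 (d²=11905577.00)
P7 → Z-17 (d²=5338701.00)
P8 → Z-17 (d²=28775521.00)

Z-5, Z-8, Z-6, Z-5, Z-6, Z-6, Z-17, Z-17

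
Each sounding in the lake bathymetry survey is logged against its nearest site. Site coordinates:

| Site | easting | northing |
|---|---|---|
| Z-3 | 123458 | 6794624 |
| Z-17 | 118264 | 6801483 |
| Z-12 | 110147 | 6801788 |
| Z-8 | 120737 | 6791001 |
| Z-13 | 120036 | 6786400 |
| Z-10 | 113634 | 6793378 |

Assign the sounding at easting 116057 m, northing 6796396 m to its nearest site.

Z-10

Squared distances to each site:
Z-3: 57914785.000; Z-17: 30748418.000; Z-12: 64001764.000; Z-8: 51008425.000; Z-13: 115752457.000; Z-10: 14979253.000.
Minimum at Z-10.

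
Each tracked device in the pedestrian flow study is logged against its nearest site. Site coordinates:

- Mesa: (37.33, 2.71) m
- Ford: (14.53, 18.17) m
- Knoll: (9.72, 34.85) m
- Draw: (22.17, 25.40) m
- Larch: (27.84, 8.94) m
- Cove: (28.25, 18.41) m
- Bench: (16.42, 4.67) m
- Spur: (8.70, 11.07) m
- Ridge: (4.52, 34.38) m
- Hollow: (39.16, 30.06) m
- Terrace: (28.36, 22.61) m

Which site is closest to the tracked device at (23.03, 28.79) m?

Squared distances to each site:
Mesa: 884.656; Ford: 185.034; Knoll: 213.880; Draw: 12.232; Larch: 417.159; Cove: 134.993; Bench: 625.466; Spur: 519.347; Ridge: 373.868; Hollow: 261.790; Terrace: 66.601.
Minimum at Draw.

Draw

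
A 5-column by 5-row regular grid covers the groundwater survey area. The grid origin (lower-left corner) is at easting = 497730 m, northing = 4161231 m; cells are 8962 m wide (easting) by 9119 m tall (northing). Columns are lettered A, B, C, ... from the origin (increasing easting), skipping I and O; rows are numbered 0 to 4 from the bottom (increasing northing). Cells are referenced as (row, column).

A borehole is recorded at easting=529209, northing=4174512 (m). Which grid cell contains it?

(1, D)

Column index: ⌊(529209 − 497730) / 8962⌋ = ⌊3.512⌋ = 3 → column D
Row offset from origin: ⌊(4174512 − 4161231) / 9119⌋ = ⌊1.456⌋ = 1 → row 1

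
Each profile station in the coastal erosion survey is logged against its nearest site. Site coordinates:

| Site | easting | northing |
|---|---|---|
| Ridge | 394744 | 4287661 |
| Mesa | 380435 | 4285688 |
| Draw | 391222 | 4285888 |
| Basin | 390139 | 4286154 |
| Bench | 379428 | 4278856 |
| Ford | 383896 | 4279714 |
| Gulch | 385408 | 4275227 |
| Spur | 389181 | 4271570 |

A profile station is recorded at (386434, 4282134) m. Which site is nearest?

Ford

Squared distances to each site:
Ridge: 99603829.000; Mesa: 48618917.000; Draw: 37017460.000; Basin: 29887425.000; Bench: 59829320.000; Ford: 12297844.000; Gulch: 48759325.000; Spur: 119144105.000.
Minimum at Ford.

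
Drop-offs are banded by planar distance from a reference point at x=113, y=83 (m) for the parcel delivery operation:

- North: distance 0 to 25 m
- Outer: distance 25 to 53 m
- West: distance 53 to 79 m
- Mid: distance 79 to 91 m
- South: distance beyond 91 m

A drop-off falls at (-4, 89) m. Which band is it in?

Distance = √((-4−113)² + (89−83)²) = √(13689.000 + 36.000) = 117.154 m.
91 ≤ 117.154 < ∞ → South.

South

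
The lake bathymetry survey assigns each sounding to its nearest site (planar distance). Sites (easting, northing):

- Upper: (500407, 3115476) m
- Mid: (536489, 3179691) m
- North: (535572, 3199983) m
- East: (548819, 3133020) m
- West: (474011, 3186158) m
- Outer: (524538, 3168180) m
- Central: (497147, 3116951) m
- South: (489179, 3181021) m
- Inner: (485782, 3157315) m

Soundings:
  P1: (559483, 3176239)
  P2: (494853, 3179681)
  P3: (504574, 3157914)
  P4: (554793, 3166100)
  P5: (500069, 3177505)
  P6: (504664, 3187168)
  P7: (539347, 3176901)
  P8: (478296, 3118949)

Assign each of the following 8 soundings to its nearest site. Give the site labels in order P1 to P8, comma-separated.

Mid, South, Inner, Mid, South, South, Mid, Central

P1 → Mid (d²=540640340.00)
P2 → South (d²=33989876.00)
P3 → Inner (d²=353498065.00)
P4 → Mid (d²=519751697.00)
P5 → South (d²=130954356.00)
P6 → South (d²=277570834.00)
P7 → Mid (d²=15952264.00)
P8 → Central (d²=359352205.00)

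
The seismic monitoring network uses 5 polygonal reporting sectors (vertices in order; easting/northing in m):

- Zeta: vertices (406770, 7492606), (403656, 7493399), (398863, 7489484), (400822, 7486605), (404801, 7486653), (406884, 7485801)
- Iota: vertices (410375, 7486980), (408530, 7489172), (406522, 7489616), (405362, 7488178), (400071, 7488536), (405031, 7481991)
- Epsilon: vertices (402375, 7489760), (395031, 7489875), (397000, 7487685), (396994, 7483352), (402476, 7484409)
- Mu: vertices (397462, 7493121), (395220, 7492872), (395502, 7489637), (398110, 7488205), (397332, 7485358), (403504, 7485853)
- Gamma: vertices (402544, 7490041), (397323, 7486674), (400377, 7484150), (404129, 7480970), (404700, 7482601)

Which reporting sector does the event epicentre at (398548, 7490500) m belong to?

Mu

Cast a ray rightward from (398548, 7490500). For each polygon, the edges (by vertex number in listed order) whose endpoints lie on opposite sides of northing = 7490500, where each meets that height, and whether that is right or left of the point:
Zeta: 2–3 at easting≈400106.9 (right), 6–1 at easting≈406805.3 (right) → 2 crossings.
Iota: no edge straddles that height → 0 crossings.
Epsilon: no edge straddles that height → 0 crossings.
Mu: 2–3 at easting≈395426.8 (left), 6–1 at easting≈399640.9 (right) → 1 crossing.
Gamma: no edge straddles that height → 0 crossings.
Only Mu has an odd count, so the point is inside Mu.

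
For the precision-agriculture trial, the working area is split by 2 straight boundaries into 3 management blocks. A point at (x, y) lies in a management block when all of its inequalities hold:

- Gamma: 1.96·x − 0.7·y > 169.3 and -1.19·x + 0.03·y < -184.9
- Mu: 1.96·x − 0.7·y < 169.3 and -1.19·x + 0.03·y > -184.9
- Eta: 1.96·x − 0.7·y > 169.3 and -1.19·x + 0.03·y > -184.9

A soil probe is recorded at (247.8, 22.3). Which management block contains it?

Gamma

1.96·247.8 − 0.7·22.3 = 470.078, which is > 169.3
-1.19·247.8 + 0.03·22.3 = -294.213, which is < -184.9
This sign pattern matches Gamma.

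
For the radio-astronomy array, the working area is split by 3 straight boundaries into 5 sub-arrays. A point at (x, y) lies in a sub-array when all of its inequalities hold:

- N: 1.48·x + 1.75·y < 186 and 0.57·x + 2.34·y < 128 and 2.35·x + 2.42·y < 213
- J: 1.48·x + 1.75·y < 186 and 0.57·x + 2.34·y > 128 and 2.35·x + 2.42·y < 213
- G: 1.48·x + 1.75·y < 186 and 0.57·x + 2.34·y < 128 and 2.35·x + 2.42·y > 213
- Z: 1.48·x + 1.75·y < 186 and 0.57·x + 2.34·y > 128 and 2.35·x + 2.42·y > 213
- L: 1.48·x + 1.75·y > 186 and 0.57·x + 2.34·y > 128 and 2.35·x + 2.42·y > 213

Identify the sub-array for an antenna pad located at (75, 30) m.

G

1.48·75 + 1.75·30 = 163.500, which is < 186
0.57·75 + 2.34·30 = 112.950, which is < 128
2.35·75 + 2.42·30 = 248.850, which is > 213
This sign pattern matches G.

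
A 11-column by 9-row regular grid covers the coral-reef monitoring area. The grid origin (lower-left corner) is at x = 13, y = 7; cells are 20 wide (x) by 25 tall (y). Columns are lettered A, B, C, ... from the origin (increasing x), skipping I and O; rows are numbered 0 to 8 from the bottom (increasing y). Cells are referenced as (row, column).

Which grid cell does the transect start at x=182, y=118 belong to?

Column index: ⌊(182 − 13) / 20⌋ = ⌊8.450⌋ = 8 → column J
Row offset from origin: ⌊(118 − 7) / 25⌋ = ⌊4.440⌋ = 4 → row 4

(4, J)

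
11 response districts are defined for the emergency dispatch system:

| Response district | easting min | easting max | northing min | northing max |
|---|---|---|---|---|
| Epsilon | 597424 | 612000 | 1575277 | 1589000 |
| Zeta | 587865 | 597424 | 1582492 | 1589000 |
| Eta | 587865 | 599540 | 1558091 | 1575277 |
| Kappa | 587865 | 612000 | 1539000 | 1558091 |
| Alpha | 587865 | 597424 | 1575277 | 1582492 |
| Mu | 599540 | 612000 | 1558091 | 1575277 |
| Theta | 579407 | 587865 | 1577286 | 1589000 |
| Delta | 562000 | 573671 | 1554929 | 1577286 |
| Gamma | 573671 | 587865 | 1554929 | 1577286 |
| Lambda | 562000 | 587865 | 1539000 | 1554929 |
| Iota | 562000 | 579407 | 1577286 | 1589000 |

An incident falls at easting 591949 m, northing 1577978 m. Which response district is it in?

The point has easting = 591949 and northing = 1577978.
Only Alpha satisfies 587865 ≤ easting ≤ 597424 and 1575277 ≤ northing ≤ 1582492.

Alpha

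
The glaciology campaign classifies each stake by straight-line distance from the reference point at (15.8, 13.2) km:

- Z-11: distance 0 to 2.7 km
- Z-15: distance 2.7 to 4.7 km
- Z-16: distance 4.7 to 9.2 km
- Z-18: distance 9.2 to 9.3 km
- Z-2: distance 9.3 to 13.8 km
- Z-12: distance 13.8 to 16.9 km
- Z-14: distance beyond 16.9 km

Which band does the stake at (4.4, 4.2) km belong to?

Distance = √((4.4−15.8)² + (4.2−13.2)²) = √(129.960 + 81.000) = 14.524 km.
13.8 ≤ 14.524 < 16.9 → Z-12.

Z-12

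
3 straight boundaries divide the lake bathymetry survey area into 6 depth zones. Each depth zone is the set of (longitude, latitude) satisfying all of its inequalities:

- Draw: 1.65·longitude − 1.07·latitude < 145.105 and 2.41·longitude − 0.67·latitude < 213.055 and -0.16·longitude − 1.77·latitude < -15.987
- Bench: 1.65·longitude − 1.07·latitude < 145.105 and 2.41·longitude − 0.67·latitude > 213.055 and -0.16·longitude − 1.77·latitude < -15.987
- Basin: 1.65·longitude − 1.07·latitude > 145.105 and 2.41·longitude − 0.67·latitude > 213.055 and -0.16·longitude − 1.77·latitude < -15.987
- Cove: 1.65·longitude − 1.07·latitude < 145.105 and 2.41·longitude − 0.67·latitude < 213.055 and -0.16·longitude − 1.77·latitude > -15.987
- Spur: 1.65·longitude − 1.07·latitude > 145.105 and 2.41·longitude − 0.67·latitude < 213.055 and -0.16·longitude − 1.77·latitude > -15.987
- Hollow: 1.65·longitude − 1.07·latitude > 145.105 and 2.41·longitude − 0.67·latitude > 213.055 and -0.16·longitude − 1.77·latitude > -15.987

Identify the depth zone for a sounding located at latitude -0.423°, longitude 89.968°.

1.65·89.968 − 1.07·-0.423 = 148.900, which is > 145.105
2.41·89.968 − 0.67·-0.423 = 217.106, which is > 213.055
-0.16·89.968 − 1.77·-0.423 = -13.646, which is > -15.987
This sign pattern matches Hollow.

Hollow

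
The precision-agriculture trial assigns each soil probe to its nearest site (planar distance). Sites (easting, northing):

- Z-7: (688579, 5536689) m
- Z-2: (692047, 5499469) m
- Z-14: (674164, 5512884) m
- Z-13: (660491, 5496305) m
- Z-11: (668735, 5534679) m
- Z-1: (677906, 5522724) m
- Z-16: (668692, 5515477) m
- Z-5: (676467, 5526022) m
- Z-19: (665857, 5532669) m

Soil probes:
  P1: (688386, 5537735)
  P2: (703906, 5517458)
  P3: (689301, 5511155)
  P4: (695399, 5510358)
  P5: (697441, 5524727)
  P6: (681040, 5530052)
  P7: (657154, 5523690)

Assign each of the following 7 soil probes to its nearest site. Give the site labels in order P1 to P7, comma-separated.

P1 → Z-7 (d²=1131365.00)
P2 → Z-2 (d²=464240002.00)
P3 → Z-2 (d²=144103112.00)
P4 → Z-2 (d²=129806225.00)
P5 → Z-7 (d²=221624488.00)
P6 → Z-5 (d²=37153229.00)
P7 → Z-19 (d²=156364650.00)

Z-7, Z-2, Z-2, Z-2, Z-7, Z-5, Z-19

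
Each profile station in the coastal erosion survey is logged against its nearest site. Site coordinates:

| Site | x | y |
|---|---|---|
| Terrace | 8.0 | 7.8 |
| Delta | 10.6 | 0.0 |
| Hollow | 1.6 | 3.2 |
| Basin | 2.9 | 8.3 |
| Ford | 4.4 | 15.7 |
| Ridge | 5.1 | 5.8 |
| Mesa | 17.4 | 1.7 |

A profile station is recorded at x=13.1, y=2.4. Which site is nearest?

Squared distances to each site:
Terrace: 55.170; Delta: 12.010; Hollow: 132.890; Basin: 138.850; Ford: 252.580; Ridge: 75.560; Mesa: 18.980.
Minimum at Delta.

Delta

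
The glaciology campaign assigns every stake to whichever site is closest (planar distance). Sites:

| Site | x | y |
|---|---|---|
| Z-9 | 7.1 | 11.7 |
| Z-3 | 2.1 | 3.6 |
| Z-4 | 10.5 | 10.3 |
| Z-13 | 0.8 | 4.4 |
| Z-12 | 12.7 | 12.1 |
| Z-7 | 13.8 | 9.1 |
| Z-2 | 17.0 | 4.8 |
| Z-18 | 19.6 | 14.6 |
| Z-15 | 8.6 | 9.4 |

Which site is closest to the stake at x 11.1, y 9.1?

Z-4

Squared distances to each site:
Z-9: 22.760; Z-3: 111.250; Z-4: 1.800; Z-13: 128.180; Z-12: 11.560; Z-7: 7.290; Z-2: 53.300; Z-18: 102.500; Z-15: 6.340.
Minimum at Z-4.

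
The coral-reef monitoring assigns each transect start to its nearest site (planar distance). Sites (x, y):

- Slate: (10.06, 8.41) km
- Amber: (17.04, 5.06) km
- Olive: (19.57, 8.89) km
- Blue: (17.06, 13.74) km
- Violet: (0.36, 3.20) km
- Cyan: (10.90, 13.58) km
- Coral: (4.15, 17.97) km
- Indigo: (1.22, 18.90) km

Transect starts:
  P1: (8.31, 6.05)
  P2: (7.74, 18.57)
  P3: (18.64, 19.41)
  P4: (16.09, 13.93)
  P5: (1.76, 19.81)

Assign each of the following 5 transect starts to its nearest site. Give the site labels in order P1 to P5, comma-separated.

Slate, Coral, Blue, Blue, Indigo

P1 → Slate (d²=8.63)
P2 → Coral (d²=13.25)
P3 → Blue (d²=34.65)
P4 → Blue (d²=0.98)
P5 → Indigo (d²=1.12)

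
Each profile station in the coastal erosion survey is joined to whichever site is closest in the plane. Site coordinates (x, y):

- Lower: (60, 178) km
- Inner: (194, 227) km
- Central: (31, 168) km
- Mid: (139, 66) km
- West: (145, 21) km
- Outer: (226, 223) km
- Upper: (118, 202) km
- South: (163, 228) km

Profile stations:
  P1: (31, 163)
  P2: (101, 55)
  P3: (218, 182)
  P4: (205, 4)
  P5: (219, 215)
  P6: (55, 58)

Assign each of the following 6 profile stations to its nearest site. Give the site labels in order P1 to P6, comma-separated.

Central, Mid, Outer, West, Outer, Mid

P1 → Central (d²=25.00)
P2 → Mid (d²=1565.00)
P3 → Outer (d²=1745.00)
P4 → West (d²=3889.00)
P5 → Outer (d²=113.00)
P6 → Mid (d²=7120.00)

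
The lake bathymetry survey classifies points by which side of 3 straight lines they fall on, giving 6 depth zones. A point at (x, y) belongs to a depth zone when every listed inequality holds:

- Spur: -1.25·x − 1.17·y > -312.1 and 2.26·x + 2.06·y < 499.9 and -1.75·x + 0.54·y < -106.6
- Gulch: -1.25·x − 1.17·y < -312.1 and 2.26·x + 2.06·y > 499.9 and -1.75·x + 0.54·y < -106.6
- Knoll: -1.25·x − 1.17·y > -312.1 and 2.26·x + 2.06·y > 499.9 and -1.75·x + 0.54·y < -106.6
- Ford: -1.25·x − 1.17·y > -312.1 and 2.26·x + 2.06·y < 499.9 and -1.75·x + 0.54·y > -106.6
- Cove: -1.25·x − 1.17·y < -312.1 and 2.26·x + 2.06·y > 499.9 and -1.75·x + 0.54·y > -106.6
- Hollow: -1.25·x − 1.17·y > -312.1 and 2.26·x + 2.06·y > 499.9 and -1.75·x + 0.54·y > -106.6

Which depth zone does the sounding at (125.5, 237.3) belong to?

Cove

-1.25·125.5 − 1.17·237.3 = -434.516, which is < -312.1
2.26·125.5 + 2.06·237.3 = 772.468, which is > 499.9
-1.75·125.5 + 0.54·237.3 = -91.483, which is > -106.6
This sign pattern matches Cove.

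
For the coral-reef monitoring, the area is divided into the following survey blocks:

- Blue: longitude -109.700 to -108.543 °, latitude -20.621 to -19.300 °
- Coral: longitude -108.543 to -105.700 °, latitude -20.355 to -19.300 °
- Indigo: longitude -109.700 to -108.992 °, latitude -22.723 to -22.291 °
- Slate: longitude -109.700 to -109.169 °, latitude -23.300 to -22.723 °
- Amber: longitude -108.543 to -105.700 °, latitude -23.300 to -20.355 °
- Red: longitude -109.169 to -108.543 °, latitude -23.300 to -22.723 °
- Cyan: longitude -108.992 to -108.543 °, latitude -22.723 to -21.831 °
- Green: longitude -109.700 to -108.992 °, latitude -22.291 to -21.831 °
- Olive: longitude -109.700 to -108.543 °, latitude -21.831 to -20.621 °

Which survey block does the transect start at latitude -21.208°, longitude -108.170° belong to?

The point has longitude = -108.170 and latitude = -21.208.
Only Amber satisfies -108.543 ≤ longitude ≤ -105.700 and -23.300 ≤ latitude ≤ -20.355.

Amber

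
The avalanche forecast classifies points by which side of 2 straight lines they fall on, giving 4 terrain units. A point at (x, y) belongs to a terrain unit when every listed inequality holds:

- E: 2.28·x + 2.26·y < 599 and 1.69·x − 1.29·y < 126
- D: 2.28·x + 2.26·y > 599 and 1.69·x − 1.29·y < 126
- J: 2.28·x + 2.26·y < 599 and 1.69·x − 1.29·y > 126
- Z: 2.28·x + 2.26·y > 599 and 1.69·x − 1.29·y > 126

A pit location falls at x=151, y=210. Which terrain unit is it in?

2.28·151 + 2.26·210 = 818.880, which is > 599
1.69·151 − 1.29·210 = -15.710, which is < 126
This sign pattern matches D.

D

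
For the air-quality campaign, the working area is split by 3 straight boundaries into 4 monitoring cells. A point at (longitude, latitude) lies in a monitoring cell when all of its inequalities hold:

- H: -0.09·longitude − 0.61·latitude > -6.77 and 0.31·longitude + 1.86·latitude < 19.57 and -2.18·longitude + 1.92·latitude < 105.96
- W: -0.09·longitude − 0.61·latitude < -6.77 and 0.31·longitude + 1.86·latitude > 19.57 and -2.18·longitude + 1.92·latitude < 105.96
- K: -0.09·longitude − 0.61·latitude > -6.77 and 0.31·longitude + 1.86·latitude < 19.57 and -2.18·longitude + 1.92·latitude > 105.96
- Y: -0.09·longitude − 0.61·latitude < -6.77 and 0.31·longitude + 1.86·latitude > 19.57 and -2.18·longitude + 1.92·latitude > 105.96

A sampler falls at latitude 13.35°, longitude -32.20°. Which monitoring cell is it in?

-0.09·-32.20 − 0.61·13.35 = -5.245, which is > -6.77
0.31·-32.20 + 1.86·13.35 = 14.849, which is < 19.57
-2.18·-32.20 + 1.92·13.35 = 95.828, which is < 105.96
This sign pattern matches H.

H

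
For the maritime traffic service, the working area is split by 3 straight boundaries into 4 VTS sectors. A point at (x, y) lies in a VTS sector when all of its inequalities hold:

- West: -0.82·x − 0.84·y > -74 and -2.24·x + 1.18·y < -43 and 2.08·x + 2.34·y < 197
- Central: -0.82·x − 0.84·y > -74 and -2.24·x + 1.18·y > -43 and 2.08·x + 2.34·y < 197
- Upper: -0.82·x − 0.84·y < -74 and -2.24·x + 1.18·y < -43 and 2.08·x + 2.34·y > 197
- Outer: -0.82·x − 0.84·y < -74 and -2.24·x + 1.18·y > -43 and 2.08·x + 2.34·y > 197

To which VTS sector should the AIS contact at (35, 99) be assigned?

-0.82·35 − 0.84·99 = -111.860, which is < -74
-2.24·35 + 1.18·99 = 38.420, which is > -43
2.08·35 + 2.34·99 = 304.460, which is > 197
This sign pattern matches Outer.

Outer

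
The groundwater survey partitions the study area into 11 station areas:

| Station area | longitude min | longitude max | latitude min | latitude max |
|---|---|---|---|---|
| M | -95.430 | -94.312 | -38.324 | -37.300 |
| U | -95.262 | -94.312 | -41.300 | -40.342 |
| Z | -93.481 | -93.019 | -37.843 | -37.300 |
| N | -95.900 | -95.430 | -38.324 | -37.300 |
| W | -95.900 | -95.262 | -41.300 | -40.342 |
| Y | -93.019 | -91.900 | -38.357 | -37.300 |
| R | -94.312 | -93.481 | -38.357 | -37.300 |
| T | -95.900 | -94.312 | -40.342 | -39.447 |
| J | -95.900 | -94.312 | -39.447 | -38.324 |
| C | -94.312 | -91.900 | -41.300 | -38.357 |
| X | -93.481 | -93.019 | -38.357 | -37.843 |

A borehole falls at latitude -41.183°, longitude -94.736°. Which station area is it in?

The point has longitude = -94.736 and latitude = -41.183.
Only U satisfies -95.262 ≤ longitude ≤ -94.312 and -41.300 ≤ latitude ≤ -40.342.

U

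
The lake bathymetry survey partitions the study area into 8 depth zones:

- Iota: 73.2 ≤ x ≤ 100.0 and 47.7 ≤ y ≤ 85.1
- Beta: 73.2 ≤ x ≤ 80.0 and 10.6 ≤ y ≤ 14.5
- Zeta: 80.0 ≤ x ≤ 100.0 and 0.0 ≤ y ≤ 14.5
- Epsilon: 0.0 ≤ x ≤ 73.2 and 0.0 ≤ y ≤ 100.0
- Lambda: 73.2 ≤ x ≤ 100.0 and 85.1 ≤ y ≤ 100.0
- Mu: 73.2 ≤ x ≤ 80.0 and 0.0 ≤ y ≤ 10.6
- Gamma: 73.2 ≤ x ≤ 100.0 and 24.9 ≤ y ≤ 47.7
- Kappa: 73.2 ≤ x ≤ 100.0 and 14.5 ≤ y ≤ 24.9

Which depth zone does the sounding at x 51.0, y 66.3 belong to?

Epsilon

The point has x = 51.0 and y = 66.3.
Only Epsilon satisfies 0.0 ≤ x ≤ 73.2 and 0.0 ≤ y ≤ 100.0.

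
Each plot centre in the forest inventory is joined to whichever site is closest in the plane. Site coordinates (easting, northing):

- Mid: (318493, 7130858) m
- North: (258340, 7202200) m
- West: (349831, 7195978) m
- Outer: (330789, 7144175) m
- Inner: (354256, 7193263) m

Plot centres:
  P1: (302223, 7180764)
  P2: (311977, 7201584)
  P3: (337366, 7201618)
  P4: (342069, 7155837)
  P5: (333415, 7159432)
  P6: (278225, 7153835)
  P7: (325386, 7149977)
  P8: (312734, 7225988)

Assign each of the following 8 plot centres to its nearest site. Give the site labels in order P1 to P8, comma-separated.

Outer, West, West, Outer, Outer, Mid, Outer, West

P1 → Outer (d²=2154771277.00)
P2 → West (d²=1464352552.00)
P3 → West (d²=187185825.00)
P4 → Outer (d²=263240644.00)
P5 → Outer (d²=239671925.00)
P6 → Mid (d²=2149454353.00)
P7 → Outer (d²=62855613.00)
P8 → West (d²=2276787509.00)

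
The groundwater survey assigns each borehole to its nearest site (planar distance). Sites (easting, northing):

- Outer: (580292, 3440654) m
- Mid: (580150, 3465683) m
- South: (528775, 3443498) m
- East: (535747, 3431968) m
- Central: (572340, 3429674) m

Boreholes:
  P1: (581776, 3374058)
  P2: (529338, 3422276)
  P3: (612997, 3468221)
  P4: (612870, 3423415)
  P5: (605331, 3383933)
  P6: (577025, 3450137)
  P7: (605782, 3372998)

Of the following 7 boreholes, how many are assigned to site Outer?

2

P1 → Central
P2 → East
P3 → Mid
P4 → Outer
P5 → Central
P6 → Outer
P7 → Central
2 of the 7 go to Outer.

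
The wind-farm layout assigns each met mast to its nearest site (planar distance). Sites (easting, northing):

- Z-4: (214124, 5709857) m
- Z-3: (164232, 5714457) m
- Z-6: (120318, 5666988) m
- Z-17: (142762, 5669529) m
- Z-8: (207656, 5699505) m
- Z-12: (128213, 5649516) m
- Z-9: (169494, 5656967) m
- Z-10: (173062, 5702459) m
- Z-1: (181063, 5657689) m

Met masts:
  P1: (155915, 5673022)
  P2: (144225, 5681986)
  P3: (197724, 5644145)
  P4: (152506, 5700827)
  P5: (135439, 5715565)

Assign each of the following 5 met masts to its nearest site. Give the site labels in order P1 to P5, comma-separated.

P1 → Z-17 (d²=185202458.00)
P2 → Z-17 (d²=157317218.00)
P3 → Z-1 (d²=461028857.00)
P4 → Z-3 (d²=323275976.00)
P5 → Z-3 (d²=830264513.00)

Z-17, Z-17, Z-1, Z-3, Z-3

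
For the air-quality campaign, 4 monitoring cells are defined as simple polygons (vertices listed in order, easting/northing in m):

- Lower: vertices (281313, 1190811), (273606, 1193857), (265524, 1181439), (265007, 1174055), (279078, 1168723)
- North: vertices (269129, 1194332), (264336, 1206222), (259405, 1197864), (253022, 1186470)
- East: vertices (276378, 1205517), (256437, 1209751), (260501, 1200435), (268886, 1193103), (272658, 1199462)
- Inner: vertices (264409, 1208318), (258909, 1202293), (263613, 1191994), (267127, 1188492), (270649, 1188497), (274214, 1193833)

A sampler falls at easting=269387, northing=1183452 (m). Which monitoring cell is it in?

Cast a ray rightward from (269387, 1183452). For each polygon, the edges (by vertex number in listed order) whose endpoints lie on opposite sides of northing = 1183452, where each meets that height, and whether that is right or left of the point:
Lower: 2–3 at easting≈266834.1 (left), 5–1 at easting≈280568.4 (right) → 1 crossing.
North: no edge straddles that height → 0 crossings.
East: no edge straddles that height → 0 crossings.
Inner: no edge straddles that height → 0 crossings.
Only Lower has an odd count, so the point is inside Lower.

Lower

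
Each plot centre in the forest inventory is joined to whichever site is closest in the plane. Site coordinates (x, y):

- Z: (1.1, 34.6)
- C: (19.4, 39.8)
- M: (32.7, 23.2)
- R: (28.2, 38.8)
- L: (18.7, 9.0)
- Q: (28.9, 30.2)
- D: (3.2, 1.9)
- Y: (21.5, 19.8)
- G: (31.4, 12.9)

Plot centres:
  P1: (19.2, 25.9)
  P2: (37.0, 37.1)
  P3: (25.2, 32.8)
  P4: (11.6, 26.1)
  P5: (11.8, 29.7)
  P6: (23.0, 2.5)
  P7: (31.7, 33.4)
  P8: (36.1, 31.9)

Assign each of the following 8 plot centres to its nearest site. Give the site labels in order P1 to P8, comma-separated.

Y, R, Q, Y, Z, L, Q, Q

P1 → Y (d²=42.50)
P2 → R (d²=80.33)
P3 → Q (d²=20.45)
P4 → Y (d²=137.70)
P5 → Z (d²=138.50)
P6 → L (d²=60.74)
P7 → Q (d²=18.08)
P8 → Q (d²=54.73)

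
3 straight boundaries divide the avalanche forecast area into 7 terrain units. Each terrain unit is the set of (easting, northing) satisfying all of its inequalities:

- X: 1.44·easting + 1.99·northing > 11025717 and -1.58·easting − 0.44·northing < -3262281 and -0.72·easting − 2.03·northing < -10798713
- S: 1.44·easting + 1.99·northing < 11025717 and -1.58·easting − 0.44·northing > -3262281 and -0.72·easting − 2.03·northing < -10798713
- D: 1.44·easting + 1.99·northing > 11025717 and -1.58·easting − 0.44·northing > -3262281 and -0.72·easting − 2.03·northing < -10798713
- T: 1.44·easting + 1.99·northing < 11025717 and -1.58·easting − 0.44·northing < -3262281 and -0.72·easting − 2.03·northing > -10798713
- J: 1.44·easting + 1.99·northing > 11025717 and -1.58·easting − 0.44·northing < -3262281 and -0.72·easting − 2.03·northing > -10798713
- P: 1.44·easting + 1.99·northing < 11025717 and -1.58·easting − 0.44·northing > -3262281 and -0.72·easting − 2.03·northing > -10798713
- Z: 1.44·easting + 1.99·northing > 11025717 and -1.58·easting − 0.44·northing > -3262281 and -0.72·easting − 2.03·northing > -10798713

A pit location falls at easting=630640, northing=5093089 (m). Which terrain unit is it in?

1.44·630640 + 1.99·5093089 = 11043368.710, which is > 11025717
-1.58·630640 − 0.44·5093089 = -3237370.360, which is > -3262281
-0.72·630640 − 2.03·5093089 = -10793031.470, which is > -10798713
This sign pattern matches Z.

Z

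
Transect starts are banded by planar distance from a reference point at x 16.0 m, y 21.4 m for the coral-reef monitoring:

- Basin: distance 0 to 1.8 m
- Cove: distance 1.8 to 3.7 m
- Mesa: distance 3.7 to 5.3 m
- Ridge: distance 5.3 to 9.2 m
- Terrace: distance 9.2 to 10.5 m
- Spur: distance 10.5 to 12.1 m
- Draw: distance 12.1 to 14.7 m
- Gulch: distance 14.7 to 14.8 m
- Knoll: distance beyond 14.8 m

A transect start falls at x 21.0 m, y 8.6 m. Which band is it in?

Draw

Distance = √((21.0−16.0)² + (8.6−21.4)²) = √(25.000 + 163.840) = 13.742 m.
12.1 ≤ 13.742 < 14.7 → Draw.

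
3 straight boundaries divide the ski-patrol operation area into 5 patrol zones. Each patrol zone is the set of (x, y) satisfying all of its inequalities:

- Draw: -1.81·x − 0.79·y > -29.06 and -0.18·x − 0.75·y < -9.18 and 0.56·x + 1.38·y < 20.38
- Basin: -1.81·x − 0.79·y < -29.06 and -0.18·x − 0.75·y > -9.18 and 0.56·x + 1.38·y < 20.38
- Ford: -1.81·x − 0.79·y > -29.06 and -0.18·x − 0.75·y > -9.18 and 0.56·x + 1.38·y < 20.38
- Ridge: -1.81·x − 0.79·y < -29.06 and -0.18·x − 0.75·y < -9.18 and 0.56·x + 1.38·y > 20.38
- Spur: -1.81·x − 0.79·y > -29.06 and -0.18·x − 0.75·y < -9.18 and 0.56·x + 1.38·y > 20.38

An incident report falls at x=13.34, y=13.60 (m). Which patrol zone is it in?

Ridge

-1.81·13.34 − 0.79·13.60 = -34.889, which is < -29.06
-0.18·13.34 − 0.75·13.60 = -12.601, which is < -9.18
0.56·13.34 + 1.38·13.60 = 26.238, which is > 20.38
This sign pattern matches Ridge.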